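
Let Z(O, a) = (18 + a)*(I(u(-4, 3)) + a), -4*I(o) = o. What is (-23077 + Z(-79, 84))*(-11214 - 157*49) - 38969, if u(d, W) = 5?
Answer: 553386673/2 ≈ 2.7669e+8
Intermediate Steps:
I(o) = -o/4
Z(O, a) = (18 + a)*(-5/4 + a) (Z(O, a) = (18 + a)*(-¼*5 + a) = (18 + a)*(-5/4 + a))
(-23077 + Z(-79, 84))*(-11214 - 157*49) - 38969 = (-23077 + (-45/2 + 84² + (67/4)*84))*(-11214 - 157*49) - 38969 = (-23077 + (-45/2 + 7056 + 1407))*(-11214 - 7693) - 38969 = (-23077 + 16881/2)*(-18907) - 38969 = -29273/2*(-18907) - 38969 = 553464611/2 - 38969 = 553386673/2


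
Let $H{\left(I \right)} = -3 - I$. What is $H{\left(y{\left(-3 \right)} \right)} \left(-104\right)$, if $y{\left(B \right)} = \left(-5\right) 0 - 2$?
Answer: $104$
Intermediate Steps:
$y{\left(B \right)} = -2$ ($y{\left(B \right)} = 0 - 2 = -2$)
$H{\left(y{\left(-3 \right)} \right)} \left(-104\right) = \left(-3 - -2\right) \left(-104\right) = \left(-3 + 2\right) \left(-104\right) = \left(-1\right) \left(-104\right) = 104$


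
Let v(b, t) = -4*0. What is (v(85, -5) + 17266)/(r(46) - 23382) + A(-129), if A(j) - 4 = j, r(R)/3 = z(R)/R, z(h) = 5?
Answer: -135238861/1075557 ≈ -125.74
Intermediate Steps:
v(b, t) = 0
r(R) = 15/R (r(R) = 3*(5/R) = 15/R)
A(j) = 4 + j
(v(85, -5) + 17266)/(r(46) - 23382) + A(-129) = (0 + 17266)/(15/46 - 23382) + (4 - 129) = 17266/(15*(1/46) - 23382) - 125 = 17266/(15/46 - 23382) - 125 = 17266/(-1075557/46) - 125 = 17266*(-46/1075557) - 125 = -794236/1075557 - 125 = -135238861/1075557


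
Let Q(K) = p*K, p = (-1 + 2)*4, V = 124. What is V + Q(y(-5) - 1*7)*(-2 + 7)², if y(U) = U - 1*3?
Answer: -1376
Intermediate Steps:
y(U) = -3 + U (y(U) = U - 3 = -3 + U)
p = 4 (p = 1*4 = 4)
Q(K) = 4*K
V + Q(y(-5) - 1*7)*(-2 + 7)² = 124 + (4*((-3 - 5) - 1*7))*(-2 + 7)² = 124 + (4*(-8 - 7))*5² = 124 + (4*(-15))*25 = 124 - 60*25 = 124 - 1500 = -1376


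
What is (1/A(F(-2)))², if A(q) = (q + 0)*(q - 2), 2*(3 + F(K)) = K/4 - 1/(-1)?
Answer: 256/43681 ≈ 0.0058607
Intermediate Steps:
F(K) = -5/2 + K/8 (F(K) = -3 + (K/4 - 1/(-1))/2 = -3 + (K*(¼) - 1*(-1))/2 = -3 + (K/4 + 1)/2 = -3 + (1 + K/4)/2 = -3 + (½ + K/8) = -5/2 + K/8)
A(q) = q*(-2 + q)
(1/A(F(-2)))² = (1/((-5/2 + (⅛)*(-2))*(-2 + (-5/2 + (⅛)*(-2)))))² = (1/((-5/2 - ¼)*(-2 + (-5/2 - ¼))))² = (1/(-11*(-2 - 11/4)/4))² = (1/(-11/4*(-19/4)))² = (1/(209/16))² = (16/209)² = 256/43681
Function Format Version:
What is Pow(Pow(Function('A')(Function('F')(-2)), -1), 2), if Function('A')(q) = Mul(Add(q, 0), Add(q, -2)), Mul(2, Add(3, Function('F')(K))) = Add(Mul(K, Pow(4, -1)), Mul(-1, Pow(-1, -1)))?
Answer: Rational(256, 43681) ≈ 0.0058607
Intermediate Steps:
Function('F')(K) = Add(Rational(-5, 2), Mul(Rational(1, 8), K)) (Function('F')(K) = Add(-3, Mul(Rational(1, 2), Add(Mul(K, Pow(4, -1)), Mul(-1, Pow(-1, -1))))) = Add(-3, Mul(Rational(1, 2), Add(Mul(K, Rational(1, 4)), Mul(-1, -1)))) = Add(-3, Mul(Rational(1, 2), Add(Mul(Rational(1, 4), K), 1))) = Add(-3, Mul(Rational(1, 2), Add(1, Mul(Rational(1, 4), K)))) = Add(-3, Add(Rational(1, 2), Mul(Rational(1, 8), K))) = Add(Rational(-5, 2), Mul(Rational(1, 8), K)))
Function('A')(q) = Mul(q, Add(-2, q))
Pow(Pow(Function('A')(Function('F')(-2)), -1), 2) = Pow(Pow(Mul(Add(Rational(-5, 2), Mul(Rational(1, 8), -2)), Add(-2, Add(Rational(-5, 2), Mul(Rational(1, 8), -2)))), -1), 2) = Pow(Pow(Mul(Add(Rational(-5, 2), Rational(-1, 4)), Add(-2, Add(Rational(-5, 2), Rational(-1, 4)))), -1), 2) = Pow(Pow(Mul(Rational(-11, 4), Add(-2, Rational(-11, 4))), -1), 2) = Pow(Pow(Mul(Rational(-11, 4), Rational(-19, 4)), -1), 2) = Pow(Pow(Rational(209, 16), -1), 2) = Pow(Rational(16, 209), 2) = Rational(256, 43681)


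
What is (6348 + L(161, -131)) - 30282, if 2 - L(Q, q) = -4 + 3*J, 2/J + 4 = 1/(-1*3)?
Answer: -311046/13 ≈ -23927.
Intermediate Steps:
J = -6/13 (J = 2/(-4 + 1/(-1*3)) = 2/(-4 + 1/(-3)) = 2/(-4 + 1*(-⅓)) = 2/(-4 - ⅓) = 2/(-13/3) = 2*(-3/13) = -6/13 ≈ -0.46154)
L(Q, q) = 96/13 (L(Q, q) = 2 - (-4 + 3*(-6/13)) = 2 - (-4 - 18/13) = 2 - 1*(-70/13) = 2 + 70/13 = 96/13)
(6348 + L(161, -131)) - 30282 = (6348 + 96/13) - 30282 = 82620/13 - 30282 = -311046/13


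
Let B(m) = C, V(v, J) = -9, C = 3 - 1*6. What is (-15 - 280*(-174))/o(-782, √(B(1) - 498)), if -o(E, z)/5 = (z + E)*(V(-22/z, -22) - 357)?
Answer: -1269577/37333525 - 3247*I*√501/74667050 ≈ -0.034006 - 0.00097336*I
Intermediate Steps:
C = -3 (C = 3 - 6 = -3)
B(m) = -3
o(E, z) = 1830*E + 1830*z (o(E, z) = -5*(z + E)*(-9 - 357) = -5*(E + z)*(-366) = -5*(-366*E - 366*z) = 1830*E + 1830*z)
(-15 - 280*(-174))/o(-782, √(B(1) - 498)) = (-15 - 280*(-174))/(1830*(-782) + 1830*√(-3 - 498)) = (-15 + 48720)/(-1431060 + 1830*√(-501)) = 48705/(-1431060 + 1830*(I*√501)) = 48705/(-1431060 + 1830*I*√501)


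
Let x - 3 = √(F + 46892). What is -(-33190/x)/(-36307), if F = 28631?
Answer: 49785/1370843399 - 16595*√75523/1370843399 ≈ -0.0032905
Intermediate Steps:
x = 3 + √75523 (x = 3 + √(28631 + 46892) = 3 + √75523 ≈ 277.81)
-(-33190/x)/(-36307) = -(-33190/(3 + √75523))/(-36307) = -(-33190/(3 + √75523))*(-1)/36307 = -33190/(36307*(3 + √75523))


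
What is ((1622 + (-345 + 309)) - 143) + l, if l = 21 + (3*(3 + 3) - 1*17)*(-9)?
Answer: 1455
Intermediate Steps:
l = 12 (l = 21 + (3*6 - 17)*(-9) = 21 + (18 - 17)*(-9) = 21 + 1*(-9) = 21 - 9 = 12)
((1622 + (-345 + 309)) - 143) + l = ((1622 + (-345 + 309)) - 143) + 12 = ((1622 - 36) - 143) + 12 = (1586 - 143) + 12 = 1443 + 12 = 1455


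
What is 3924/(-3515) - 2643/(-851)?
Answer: 160833/80845 ≈ 1.9894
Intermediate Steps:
3924/(-3515) - 2643/(-851) = 3924*(-1/3515) - 2643*(-1/851) = -3924/3515 + 2643/851 = 160833/80845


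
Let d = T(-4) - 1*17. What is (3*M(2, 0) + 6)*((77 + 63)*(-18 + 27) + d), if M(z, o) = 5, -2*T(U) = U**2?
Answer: 25935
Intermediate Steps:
T(U) = -U**2/2
d = -25 (d = -1/2*(-4)**2 - 1*17 = -1/2*16 - 17 = -8 - 17 = -25)
(3*M(2, 0) + 6)*((77 + 63)*(-18 + 27) + d) = (3*5 + 6)*((77 + 63)*(-18 + 27) - 25) = (15 + 6)*(140*9 - 25) = 21*(1260 - 25) = 21*1235 = 25935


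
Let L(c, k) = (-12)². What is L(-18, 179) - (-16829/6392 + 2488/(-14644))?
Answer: 3435346921/23401112 ≈ 146.80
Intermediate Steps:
L(c, k) = 144
L(-18, 179) - (-16829/6392 + 2488/(-14644)) = 144 - (-16829/6392 + 2488/(-14644)) = 144 - (-16829*1/6392 + 2488*(-1/14644)) = 144 - (-16829/6392 - 622/3661) = 144 - 1*(-65586793/23401112) = 144 + 65586793/23401112 = 3435346921/23401112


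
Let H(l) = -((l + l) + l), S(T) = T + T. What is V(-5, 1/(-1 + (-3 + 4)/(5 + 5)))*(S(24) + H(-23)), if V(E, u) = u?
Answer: -130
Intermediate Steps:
S(T) = 2*T
H(l) = -3*l (H(l) = -(2*l + l) = -3*l)
V(-5, 1/(-1 + (-3 + 4)/(5 + 5)))*(S(24) + H(-23)) = (2*24 - 3*(-23))/(-1 + (-3 + 4)/(5 + 5)) = (48 + 69)/(-1 + 1/10) = 117/(-1 + 1*(1/10)) = 117/(-1 + 1/10) = 117/(-9/10) = -10/9*117 = -130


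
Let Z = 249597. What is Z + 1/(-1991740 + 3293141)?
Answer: 324825785398/1301401 ≈ 2.4960e+5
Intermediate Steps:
Z + 1/(-1991740 + 3293141) = 249597 + 1/(-1991740 + 3293141) = 249597 + 1/1301401 = 324825785398/1301401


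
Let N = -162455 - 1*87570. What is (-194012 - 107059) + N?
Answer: -551096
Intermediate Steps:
N = -250025 (N = -162455 - 87570 = -250025)
(-194012 - 107059) + N = (-194012 - 107059) - 250025 = -301071 - 250025 = -551096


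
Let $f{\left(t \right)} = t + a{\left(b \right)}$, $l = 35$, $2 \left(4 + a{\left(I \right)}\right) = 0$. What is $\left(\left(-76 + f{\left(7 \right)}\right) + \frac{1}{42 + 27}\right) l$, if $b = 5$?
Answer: $- \frac{176260}{69} \approx -2554.5$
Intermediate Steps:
$a{\left(I \right)} = -4$ ($a{\left(I \right)} = -4 + \frac{1}{2} \cdot 0 = -4 + 0 = -4$)
$f{\left(t \right)} = -4 + t$ ($f{\left(t \right)} = t - 4 = -4 + t$)
$\left(\left(-76 + f{\left(7 \right)}\right) + \frac{1}{42 + 27}\right) l = \left(\left(-76 + \left(-4 + 7\right)\right) + \frac{1}{42 + 27}\right) 35 = \left(\left(-76 + 3\right) + \frac{1}{69}\right) 35 = \left(-73 + \frac{1}{69}\right) 35 = \left(- \frac{5036}{69}\right) 35 = - \frac{176260}{69}$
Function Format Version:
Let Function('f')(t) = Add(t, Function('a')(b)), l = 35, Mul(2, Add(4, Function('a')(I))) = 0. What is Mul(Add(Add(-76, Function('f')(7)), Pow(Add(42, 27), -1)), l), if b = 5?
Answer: Rational(-176260, 69) ≈ -2554.5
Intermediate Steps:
Function('a')(I) = -4 (Function('a')(I) = Add(-4, Mul(Rational(1, 2), 0)) = Add(-4, 0) = -4)
Function('f')(t) = Add(-4, t) (Function('f')(t) = Add(t, -4) = Add(-4, t))
Mul(Add(Add(-76, Function('f')(7)), Pow(Add(42, 27), -1)), l) = Mul(Add(Add(-76, Add(-4, 7)), Pow(Add(42, 27), -1)), 35) = Mul(Add(Add(-76, 3), Pow(69, -1)), 35) = Mul(Add(-73, Rational(1, 69)), 35) = Mul(Rational(-5036, 69), 35) = Rational(-176260, 69)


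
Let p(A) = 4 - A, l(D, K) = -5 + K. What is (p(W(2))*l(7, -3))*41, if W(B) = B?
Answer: -656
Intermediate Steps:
(p(W(2))*l(7, -3))*41 = ((4 - 1*2)*(-5 - 3))*41 = ((4 - 2)*(-8))*41 = (2*(-8))*41 = -16*41 = -656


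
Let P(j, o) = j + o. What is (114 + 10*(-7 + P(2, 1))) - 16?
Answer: 58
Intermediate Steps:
(114 + 10*(-7 + P(2, 1))) - 16 = (114 + 10*(-7 + (2 + 1))) - 16 = (114 + 10*(-7 + 3)) - 16 = (114 + 10*(-4)) - 16 = (114 - 40) - 16 = 74 - 16 = 58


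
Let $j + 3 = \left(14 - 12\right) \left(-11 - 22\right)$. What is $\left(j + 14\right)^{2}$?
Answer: $3025$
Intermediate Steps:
$j = -69$ ($j = -3 + \left(14 - 12\right) \left(-11 - 22\right) = -3 + 2 \left(-33\right) = -3 - 66 = -69$)
$\left(j + 14\right)^{2} = \left(-69 + 14\right)^{2} = \left(-55\right)^{2} = 3025$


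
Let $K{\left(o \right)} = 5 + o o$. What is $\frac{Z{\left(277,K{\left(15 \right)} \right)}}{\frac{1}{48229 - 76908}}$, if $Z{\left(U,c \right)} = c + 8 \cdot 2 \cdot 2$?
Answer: $-7513898$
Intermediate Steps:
$K{\left(o \right)} = 5 + o^{2}$
$Z{\left(U,c \right)} = 32 + c$ ($Z{\left(U,c \right)} = c + 8 \cdot 4 = c + 32 = 32 + c$)
$\frac{Z{\left(277,K{\left(15 \right)} \right)}}{\frac{1}{48229 - 76908}} = \frac{32 + \left(5 + 15^{2}\right)}{\frac{1}{48229 - 76908}} = \frac{32 + \left(5 + 225\right)}{\frac{1}{-28679}} = \frac{32 + 230}{- \frac{1}{28679}} = 262 \left(-28679\right) = -7513898$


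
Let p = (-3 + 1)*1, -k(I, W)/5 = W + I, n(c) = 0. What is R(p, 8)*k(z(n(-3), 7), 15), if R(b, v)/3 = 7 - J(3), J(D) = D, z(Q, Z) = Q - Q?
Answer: -900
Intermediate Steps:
z(Q, Z) = 0
k(I, W) = -5*I - 5*W (k(I, W) = -5*(W + I) = -5*(I + W) = -5*I - 5*W)
p = -2 (p = -2*1 = -2)
R(b, v) = 12 (R(b, v) = 3*(7 - 1*3) = 3*(7 - 3) = 3*4 = 12)
R(p, 8)*k(z(n(-3), 7), 15) = 12*(-5*0 - 5*15) = 12*(0 - 75) = 12*(-75) = -900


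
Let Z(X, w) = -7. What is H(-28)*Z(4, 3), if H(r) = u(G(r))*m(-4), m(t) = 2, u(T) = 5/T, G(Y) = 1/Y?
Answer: 1960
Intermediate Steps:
H(r) = 10*r (H(r) = (5/(1/r))*2 = (5*r)*2 = 10*r)
H(-28)*Z(4, 3) = (10*(-28))*(-7) = -280*(-7) = 1960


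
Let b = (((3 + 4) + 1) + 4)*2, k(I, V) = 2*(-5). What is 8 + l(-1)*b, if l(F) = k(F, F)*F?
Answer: 248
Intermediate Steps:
k(I, V) = -10
l(F) = -10*F
b = 24 (b = ((7 + 1) + 4)*2 = (8 + 4)*2 = 12*2 = 24)
8 + l(-1)*b = 8 - 10*(-1)*24 = 8 + 10*24 = 8 + 240 = 248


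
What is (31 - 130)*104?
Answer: -10296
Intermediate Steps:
(31 - 130)*104 = -99*104 = -10296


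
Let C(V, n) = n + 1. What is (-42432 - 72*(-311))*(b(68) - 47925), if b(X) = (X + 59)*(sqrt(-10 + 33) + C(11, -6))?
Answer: 973142400 - 2545080*sqrt(23) ≈ 9.6094e+8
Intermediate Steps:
C(V, n) = 1 + n
b(X) = (-5 + sqrt(23))*(59 + X) (b(X) = (X + 59)*(sqrt(-10 + 33) + (1 - 6)) = (59 + X)*(sqrt(23) - 5) = (59 + X)*(-5 + sqrt(23)) = (-5 + sqrt(23))*(59 + X))
(-42432 - 72*(-311))*(b(68) - 47925) = (-42432 - 72*(-311))*((-295 - 5*68 + 59*sqrt(23) + 68*sqrt(23)) - 47925) = (-42432 + 22392)*((-295 - 340 + 59*sqrt(23) + 68*sqrt(23)) - 47925) = -20040*((-635 + 127*sqrt(23)) - 47925) = -20040*(-48560 + 127*sqrt(23)) = 973142400 - 2545080*sqrt(23)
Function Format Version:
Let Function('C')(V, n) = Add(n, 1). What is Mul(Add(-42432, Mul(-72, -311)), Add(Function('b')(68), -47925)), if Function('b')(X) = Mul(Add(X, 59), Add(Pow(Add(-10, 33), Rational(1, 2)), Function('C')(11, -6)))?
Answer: Add(973142400, Mul(-2545080, Pow(23, Rational(1, 2)))) ≈ 9.6094e+8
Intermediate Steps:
Function('C')(V, n) = Add(1, n)
Function('b')(X) = Mul(Add(-5, Pow(23, Rational(1, 2))), Add(59, X)) (Function('b')(X) = Mul(Add(X, 59), Add(Pow(Add(-10, 33), Rational(1, 2)), Add(1, -6))) = Mul(Add(59, X), Add(Pow(23, Rational(1, 2)), -5)) = Mul(Add(59, X), Add(-5, Pow(23, Rational(1, 2)))) = Mul(Add(-5, Pow(23, Rational(1, 2))), Add(59, X)))
Mul(Add(-42432, Mul(-72, -311)), Add(Function('b')(68), -47925)) = Mul(Add(-42432, Mul(-72, -311)), Add(Add(-295, Mul(-5, 68), Mul(59, Pow(23, Rational(1, 2))), Mul(68, Pow(23, Rational(1, 2)))), -47925)) = Mul(Add(-42432, 22392), Add(Add(-295, -340, Mul(59, Pow(23, Rational(1, 2))), Mul(68, Pow(23, Rational(1, 2)))), -47925)) = Mul(-20040, Add(Add(-635, Mul(127, Pow(23, Rational(1, 2)))), -47925)) = Mul(-20040, Add(-48560, Mul(127, Pow(23, Rational(1, 2))))) = Add(973142400, Mul(-2545080, Pow(23, Rational(1, 2))))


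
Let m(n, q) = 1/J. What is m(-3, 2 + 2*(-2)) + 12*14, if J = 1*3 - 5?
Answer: 335/2 ≈ 167.50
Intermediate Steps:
J = -2 (J = 3 - 5 = -2)
m(n, q) = -½ (m(n, q) = 1/(-2) = -½)
m(-3, 2 + 2*(-2)) + 12*14 = -½ + 12*14 = -½ + 168 = 335/2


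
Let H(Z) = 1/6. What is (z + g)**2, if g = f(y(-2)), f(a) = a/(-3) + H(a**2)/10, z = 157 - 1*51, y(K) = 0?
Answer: 40462321/3600 ≈ 11240.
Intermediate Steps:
H(Z) = 1/6
z = 106 (z = 157 - 51 = 106)
f(a) = 1/60 - a/3 (f(a) = a/(-3) + (1/6)/10 = a*(-1/3) + (1/6)*(1/10) = -a/3 + 1/60 = 1/60 - a/3)
g = 1/60 (g = 1/60 - 1/3*0 = 1/60 + 0 = 1/60 ≈ 0.016667)
(z + g)**2 = (106 + 1/60)**2 = (6361/60)**2 = 40462321/3600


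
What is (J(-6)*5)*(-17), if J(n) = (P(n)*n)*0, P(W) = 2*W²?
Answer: 0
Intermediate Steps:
J(n) = 0 (J(n) = ((2*n²)*n)*0 = (2*n³)*0 = 0)
(J(-6)*5)*(-17) = (0*5)*(-17) = 0*(-17) = 0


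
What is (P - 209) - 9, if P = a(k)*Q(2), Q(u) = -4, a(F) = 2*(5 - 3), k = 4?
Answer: -234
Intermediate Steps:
a(F) = 4 (a(F) = 2*2 = 4)
P = -16 (P = 4*(-4) = -16)
(P - 209) - 9 = (-16 - 209) - 9 = -225 - 9 = -234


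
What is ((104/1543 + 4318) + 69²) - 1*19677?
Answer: -16352610/1543 ≈ -10598.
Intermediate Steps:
((104/1543 + 4318) + 69²) - 1*19677 = ((104*(1/1543) + 4318) + 4761) - 19677 = ((104/1543 + 4318) + 4761) - 19677 = (6662778/1543 + 4761) - 19677 = 14009001/1543 - 19677 = -16352610/1543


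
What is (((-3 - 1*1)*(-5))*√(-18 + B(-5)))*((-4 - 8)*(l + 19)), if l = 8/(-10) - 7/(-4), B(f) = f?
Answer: -4788*I*√23 ≈ -22962.0*I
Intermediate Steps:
l = 19/20 (l = 8*(-⅒) - 7*(-¼) = -⅘ + 7/4 = 19/20 ≈ 0.95000)
(((-3 - 1*1)*(-5))*√(-18 + B(-5)))*((-4 - 8)*(l + 19)) = (((-3 - 1*1)*(-5))*√(-18 - 5))*((-4 - 8)*(19/20 + 19)) = (((-3 - 1)*(-5))*√(-23))*(-12*399/20) = ((-4*(-5))*(I*√23))*(-1197/5) = (20*(I*√23))*(-1197/5) = (20*I*√23)*(-1197/5) = -4788*I*√23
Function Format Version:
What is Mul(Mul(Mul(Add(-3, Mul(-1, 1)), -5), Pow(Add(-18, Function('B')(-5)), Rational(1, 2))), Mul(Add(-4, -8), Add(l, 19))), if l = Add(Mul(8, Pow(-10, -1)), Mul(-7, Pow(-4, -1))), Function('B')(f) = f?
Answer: Mul(-4788, I, Pow(23, Rational(1, 2))) ≈ Mul(-22962., I)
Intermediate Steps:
l = Rational(19, 20) (l = Add(Mul(8, Rational(-1, 10)), Mul(-7, Rational(-1, 4))) = Add(Rational(-4, 5), Rational(7, 4)) = Rational(19, 20) ≈ 0.95000)
Mul(Mul(Mul(Add(-3, Mul(-1, 1)), -5), Pow(Add(-18, Function('B')(-5)), Rational(1, 2))), Mul(Add(-4, -8), Add(l, 19))) = Mul(Mul(Mul(Add(-3, Mul(-1, 1)), -5), Pow(Add(-18, -5), Rational(1, 2))), Mul(Add(-4, -8), Add(Rational(19, 20), 19))) = Mul(Mul(Mul(Add(-3, -1), -5), Pow(-23, Rational(1, 2))), Mul(-12, Rational(399, 20))) = Mul(Mul(Mul(-4, -5), Mul(I, Pow(23, Rational(1, 2)))), Rational(-1197, 5)) = Mul(Mul(20, Mul(I, Pow(23, Rational(1, 2)))), Rational(-1197, 5)) = Mul(Mul(20, I, Pow(23, Rational(1, 2))), Rational(-1197, 5)) = Mul(-4788, I, Pow(23, Rational(1, 2)))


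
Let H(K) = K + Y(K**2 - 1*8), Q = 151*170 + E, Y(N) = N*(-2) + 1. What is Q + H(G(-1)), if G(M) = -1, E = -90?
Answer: 25594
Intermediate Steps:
Y(N) = 1 - 2*N (Y(N) = -2*N + 1 = 1 - 2*N)
Q = 25580 (Q = 151*170 - 90 = 25670 - 90 = 25580)
H(K) = 17 + K - 2*K**2 (H(K) = K + (1 - 2*(K**2 - 1*8)) = K + (1 - 2*(K**2 - 8)) = K + (1 - 2*(-8 + K**2)) = K + (1 + (16 - 2*K**2)) = K + (17 - 2*K**2) = 17 + K - 2*K**2)
Q + H(G(-1)) = 25580 + (17 - 1 - 2*(-1)**2) = 25580 + (17 - 1 - 2*1) = 25580 + (17 - 1 - 2) = 25580 + 14 = 25594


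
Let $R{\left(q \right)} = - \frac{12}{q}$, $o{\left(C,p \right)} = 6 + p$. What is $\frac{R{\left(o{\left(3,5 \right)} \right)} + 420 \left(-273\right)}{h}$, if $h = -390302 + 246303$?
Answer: $\frac{1261272}{1583989} \approx 0.79626$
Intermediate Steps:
$h = -143999$
$\frac{R{\left(o{\left(3,5 \right)} \right)} + 420 \left(-273\right)}{h} = \frac{- \frac{12}{6 + 5} + 420 \left(-273\right)}{-143999} = \left(- \frac{12}{11} - 114660\right) \left(- \frac{1}{143999}\right) = \left(- \frac{1261272}{11}\right) \left(- \frac{1}{143999}\right) = \frac{1261272}{1583989}$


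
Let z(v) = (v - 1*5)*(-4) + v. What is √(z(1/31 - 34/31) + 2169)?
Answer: √2106698/31 ≈ 46.821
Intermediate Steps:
z(v) = 20 - 3*v (z(v) = (v - 5)*(-4) + v = (-5 + v)*(-4) + v = (20 - 4*v) + v = 20 - 3*v)
√(z(1/31 - 34/31) + 2169) = √((20 - 3*(1/31 - 34/31)) + 2169) = √((20 - 3*(-33/31)) + 2169) = √((20 + 99/31) + 2169) = √(719/31 + 2169) = √(67958/31) = √2106698/31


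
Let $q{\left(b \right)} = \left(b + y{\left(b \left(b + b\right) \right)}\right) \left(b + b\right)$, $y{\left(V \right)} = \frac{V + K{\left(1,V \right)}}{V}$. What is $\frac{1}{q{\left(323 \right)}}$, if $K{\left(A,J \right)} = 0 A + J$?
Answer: $\frac{1}{209950} \approx 4.763 \cdot 10^{-6}$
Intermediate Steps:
$K{\left(A,J \right)} = J$ ($K{\left(A,J \right)} = 0 + J = J$)
$y{\left(V \right)} = 2$ ($y{\left(V \right)} = \frac{V + V}{V} = \frac{2 V}{V} = 2$)
$q{\left(b \right)} = 2 b \left(2 + b\right)$ ($q{\left(b \right)} = \left(b + 2\right) \left(b + b\right) = \left(2 + b\right) 2 b = 2 b \left(2 + b\right)$)
$\frac{1}{q{\left(323 \right)}} = \frac{1}{2 \cdot 323 \left(2 + 323\right)} = \frac{1}{2 \cdot 323 \cdot 325} = \frac{1}{209950}$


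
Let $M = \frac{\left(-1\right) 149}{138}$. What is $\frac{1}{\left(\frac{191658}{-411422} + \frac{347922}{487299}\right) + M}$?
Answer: $- \frac{4611167171094}{3834519667721} \approx -1.2025$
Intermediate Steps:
$M = - \frac{149}{138}$ ($M = \left(-149\right) \frac{1}{138} = - \frac{149}{138} \approx -1.0797$)
$\frac{1}{\left(\frac{191658}{-411422} + \frac{347922}{487299}\right) + M} = \frac{1}{\left(\frac{191658}{-411422} + \frac{347922}{487299}\right) - \frac{149}{138}} = \frac{1}{\left(191658 \left(- \frac{1}{411422}\right) + 347922 \cdot \frac{1}{487299}\right) - \frac{149}{138}} = \frac{1}{\left(- \frac{95829}{205711} + \frac{115974}{162433}\right) - \frac{149}{138}} = \frac{1}{\frac{8291335557}{33414254863} - \frac{149}{138}} = \frac{1}{- \frac{3834519667721}{4611167171094}} = - \frac{4611167171094}{3834519667721}$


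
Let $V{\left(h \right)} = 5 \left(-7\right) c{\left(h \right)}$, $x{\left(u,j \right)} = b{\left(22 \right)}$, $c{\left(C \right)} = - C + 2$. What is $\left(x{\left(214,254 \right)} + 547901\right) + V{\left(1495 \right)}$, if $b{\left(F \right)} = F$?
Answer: $600178$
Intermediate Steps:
$c{\left(C \right)} = 2 - C$
$x{\left(u,j \right)} = 22$
$V{\left(h \right)} = -70 + 35 h$ ($V{\left(h \right)} = 5 \left(-7\right) \left(2 - h\right) = - 35 \left(2 - h\right) = -70 + 35 h$)
$\left(x{\left(214,254 \right)} + 547901\right) + V{\left(1495 \right)} = \left(22 + 547901\right) + \left(-70 + 35 \cdot 1495\right) = 547923 + \left(-70 + 52325\right) = 547923 + 52255 = 600178$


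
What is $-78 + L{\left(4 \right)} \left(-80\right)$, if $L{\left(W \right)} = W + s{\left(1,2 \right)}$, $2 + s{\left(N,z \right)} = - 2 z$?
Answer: $82$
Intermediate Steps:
$s{\left(N,z \right)} = -2 - 2 z$
$L{\left(W \right)} = -6 + W$ ($L{\left(W \right)} = W - 6 = -6 + W$)
$-78 + L{\left(4 \right)} \left(-80\right) = -78 + \left(-6 + 4\right) \left(-80\right) = -78 - -160 = -78 + 160 = 82$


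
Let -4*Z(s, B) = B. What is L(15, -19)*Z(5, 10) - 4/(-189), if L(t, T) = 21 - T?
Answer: -18896/189 ≈ -99.979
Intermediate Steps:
Z(s, B) = -B/4
L(15, -19)*Z(5, 10) - 4/(-189) = (21 - 1*(-19))*(-¼*10) - 4/(-189) = (21 + 19)*(-5/2) - 4*(-1/189) = 40*(-5/2) + 4/189 = -100 + 4/189 = -18896/189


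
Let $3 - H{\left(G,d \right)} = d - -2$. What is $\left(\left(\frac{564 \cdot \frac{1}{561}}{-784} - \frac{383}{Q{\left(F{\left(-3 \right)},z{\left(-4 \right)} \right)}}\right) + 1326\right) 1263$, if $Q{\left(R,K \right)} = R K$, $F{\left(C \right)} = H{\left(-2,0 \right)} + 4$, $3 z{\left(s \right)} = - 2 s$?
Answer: $\frac{600527151669}{366520} \approx 1.6385 \cdot 10^{6}$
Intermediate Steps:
$z{\left(s \right)} = - \frac{2 s}{3}$ ($z{\left(s \right)} = \frac{\left(-2\right) s}{3} = - \frac{2 s}{3}$)
$H{\left(G,d \right)} = 1 - d$ ($H{\left(G,d \right)} = 3 - \left(d - -2\right) = 3 - \left(d + 2\right) = 3 - \left(2 + d\right) = 1 - d$)
$F{\left(C \right)} = 5$ ($F{\left(C \right)} = \left(1 - 0\right) + 4 = \left(1 + 0\right) + 4 = 1 + 4 = 5$)
$Q{\left(R,K \right)} = K R$
$\left(\left(\frac{564 \cdot \frac{1}{561}}{-784} - \frac{383}{Q{\left(F{\left(-3 \right)},z{\left(-4 \right)} \right)}}\right) + 1326\right) 1263 = \left(\left(\frac{564 \cdot \frac{1}{561}}{-784} - \frac{383}{\left(- \frac{2}{3}\right) \left(-4\right) 5}\right) + 1326\right) 1263 = \left(\left(564 \cdot \frac{1}{561} \left(- \frac{1}{784}\right) - \frac{383}{\frac{8}{3} \cdot 5}\right) + 1326\right) 1263 = \left(\left(\frac{188}{187} \left(- \frac{1}{784}\right) - \frac{383}{\frac{40}{3}}\right) + 1326\right) 1263 = \left(\left(- \frac{47}{36652} - \frac{1149}{40}\right) + 1326\right) 1263 = \left(- \frac{10528757}{366520} + 1326\right) 1263 = \frac{475476763}{366520} \cdot 1263 = \frac{600527151669}{366520}$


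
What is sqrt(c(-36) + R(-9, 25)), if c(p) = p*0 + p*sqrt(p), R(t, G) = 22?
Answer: sqrt(22 - 216*I) ≈ 10.934 - 9.8772*I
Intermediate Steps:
c(p) = p**(3/2) (c(p) = 0 + p**(3/2) = p**(3/2))
sqrt(c(-36) + R(-9, 25)) = sqrt((-36)**(3/2) + 22) = sqrt(-216*I + 22) = sqrt(22 - 216*I)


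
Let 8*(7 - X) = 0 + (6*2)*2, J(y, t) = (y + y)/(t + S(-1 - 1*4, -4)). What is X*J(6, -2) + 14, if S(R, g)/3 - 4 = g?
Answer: -10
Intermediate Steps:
S(R, g) = 12 + 3*g
J(y, t) = 2*y/t (J(y, t) = (y + y)/(t + (12 + 3*(-4))) = (2*y)/(t + (12 - 12)) = (2*y)/(t + 0) = (2*y)/t = 2*y/t)
X = 4 (X = 7 - (0 + (6*2)*2)/8 = 7 - (0 + 12*2)/8 = 7 - (0 + 24)/8 = 7 - 1/8*24 = 7 - 3 = 4)
X*J(6, -2) + 14 = 4*(2*6/(-2)) + 14 = 4*(2*6*(-1/2)) + 14 = 4*(-6) + 14 = -24 + 14 = -10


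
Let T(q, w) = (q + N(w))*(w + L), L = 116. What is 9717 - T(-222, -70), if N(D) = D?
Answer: 23149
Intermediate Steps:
T(q, w) = (116 + w)*(q + w) (T(q, w) = (q + w)*(w + 116) = (q + w)*(116 + w) = (116 + w)*(q + w))
9717 - T(-222, -70) = 9717 - ((-70)² + 116*(-222) + 116*(-70) - 222*(-70)) = 9717 - (4900 - 25752 - 8120 + 15540) = 9717 - 1*(-13432) = 9717 + 13432 = 23149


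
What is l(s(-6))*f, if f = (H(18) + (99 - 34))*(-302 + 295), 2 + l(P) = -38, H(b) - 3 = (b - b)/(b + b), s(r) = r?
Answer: 19040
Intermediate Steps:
H(b) = 3 (H(b) = 3 + (b - b)/(b + b) = 3 + 0/((2*b)) = 3 + 0*(1/(2*b)) = 3 + 0 = 3)
l(P) = -40 (l(P) = -2 - 38 = -40)
f = -476 (f = (3 + (99 - 34))*(-302 + 295) = (3 + 65)*(-7) = 68*(-7) = -476)
l(s(-6))*f = -40*(-476) = 19040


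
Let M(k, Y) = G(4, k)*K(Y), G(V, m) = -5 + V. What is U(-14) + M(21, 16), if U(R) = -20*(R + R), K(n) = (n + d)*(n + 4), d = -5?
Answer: 340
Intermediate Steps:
K(n) = (-5 + n)*(4 + n) (K(n) = (n - 5)*(n + 4) = (-5 + n)*(4 + n))
M(k, Y) = 20 + Y - Y² (M(k, Y) = (-5 + 4)*(-20 + Y² - Y) = -(-20 + Y² - Y) = 20 + Y - Y²)
U(R) = -40*R
U(-14) + M(21, 16) = -40*(-14) + (20 + 16 - 1*16²) = 560 + (20 + 16 - 1*256) = 560 + (20 + 16 - 256) = 560 - 220 = 340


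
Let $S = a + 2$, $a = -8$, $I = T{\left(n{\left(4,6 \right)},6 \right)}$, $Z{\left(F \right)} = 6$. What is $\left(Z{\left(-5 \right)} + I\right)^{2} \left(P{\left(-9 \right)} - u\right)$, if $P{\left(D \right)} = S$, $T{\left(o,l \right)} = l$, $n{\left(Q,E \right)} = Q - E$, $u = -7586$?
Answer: $1091520$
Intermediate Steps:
$I = 6$
$S = -6$ ($S = -8 + 2 = -6$)
$P{\left(D \right)} = -6$
$\left(Z{\left(-5 \right)} + I\right)^{2} \left(P{\left(-9 \right)} - u\right) = \left(6 + 6\right)^{2} \left(-6 - -7586\right) = 12^{2} \left(-6 + 7586\right) = 144 \cdot 7580 = 1091520$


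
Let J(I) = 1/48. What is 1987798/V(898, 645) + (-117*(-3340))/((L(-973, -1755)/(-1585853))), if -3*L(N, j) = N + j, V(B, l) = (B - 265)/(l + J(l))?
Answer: -3520049474065781/5180472 ≈ -6.7948e+8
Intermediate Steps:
J(I) = 1/48
V(B, l) = (-265 + B)/(1/48 + l) (V(B, l) = (B - 265)/(l + 1/48) = (-265 + B)/(1/48 + l))
L(N, j) = -N/3 - j/3 (L(N, j) = -(N + j)/3 = -N/3 - j/3)
1987798/V(898, 645) + (-117*(-3340))/((L(-973, -1755)/(-1585853))) = 1987798/((48*(-265 + 898)/(1 + 48*645))) + (-117*(-3340))/(((-⅓*(-973) - ⅓*(-1755))/(-1585853))) = 1987798/((48*633/(1 + 30960))) + 390780/(((973/3 + 585)*(-1/1585853))) = 1987798/((48*633/30961)) + 390780/(((2728/3)*(-1/1585853))) = 1987798/((48*(1/30961)*633)) + 390780/(-2728/4757559) = 1987798/(30384/30961) + 390780*(-4757559/2728) = 1987798*(30961/30384) - 464789726505/682 = 30772106939/15192 - 464789726505/682 = -3520049474065781/5180472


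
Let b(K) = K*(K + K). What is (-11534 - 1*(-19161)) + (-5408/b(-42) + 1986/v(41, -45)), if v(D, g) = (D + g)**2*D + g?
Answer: 2055565567/269451 ≈ 7628.7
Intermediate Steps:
b(K) = 2*K**2 (b(K) = K*(2*K) = 2*K**2)
v(D, g) = g + D*(D + g)**2 (v(D, g) = D*(D + g)**2 + g = g + D*(D + g)**2)
(-11534 - 1*(-19161)) + (-5408/b(-42) + 1986/v(41, -45)) = (-11534 - 1*(-19161)) + (-5408/(2*(-42)**2) + 1986/(-45 + 41*(41 - 45)**2)) = (-11534 + 19161) + (-5408/(2*1764) + 1986/(-45 + 41*(-4)**2)) = 7627 + (-5408/3528 + 1986/(-45 + 41*16)) = 7627 + (-5408*1/3528 + 1986/(-45 + 656)) = 7627 + (-676/441 + 1986/611) = 7627 + 462790/269451 = 2055565567/269451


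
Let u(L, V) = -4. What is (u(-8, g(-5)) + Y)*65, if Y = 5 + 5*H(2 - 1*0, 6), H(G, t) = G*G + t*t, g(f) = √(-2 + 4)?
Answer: 13065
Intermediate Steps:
g(f) = √2
H(G, t) = G² + t²
Y = 205 (Y = 5 + 5*((2 - 1*0)² + 6²) = 5 + 5*((2 + 0)² + 36) = 5 + 5*(2² + 36) = 5 + 5*(4 + 36) = 5 + 5*40 = 5 + 200 = 205)
(u(-8, g(-5)) + Y)*65 = (-4 + 205)*65 = 201*65 = 13065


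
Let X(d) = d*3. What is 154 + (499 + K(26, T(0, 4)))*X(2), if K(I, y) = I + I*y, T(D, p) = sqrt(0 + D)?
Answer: 3304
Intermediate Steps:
X(d) = 3*d
T(D, p) = sqrt(D)
154 + (499 + K(26, T(0, 4)))*X(2) = 154 + (499 + 26*(1 + sqrt(0)))*(3*2) = 154 + (499 + 26*(1 + 0))*6 = 154 + (499 + 26*1)*6 = 154 + (499 + 26)*6 = 154 + 525*6 = 154 + 3150 = 3304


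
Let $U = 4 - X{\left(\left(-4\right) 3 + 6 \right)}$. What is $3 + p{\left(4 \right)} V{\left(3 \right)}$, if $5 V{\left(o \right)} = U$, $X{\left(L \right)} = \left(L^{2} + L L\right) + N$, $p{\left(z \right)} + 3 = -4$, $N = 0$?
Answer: $\frac{491}{5} \approx 98.2$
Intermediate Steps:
$p{\left(z \right)} = -7$ ($p{\left(z \right)} = -3 - 4 = -7$)
$X{\left(L \right)} = 2 L^{2}$ ($X{\left(L \right)} = \left(L^{2} + L L\right) + 0 = \left(L^{2} + L^{2}\right) + 0 = 2 L^{2} + 0 = 2 L^{2}$)
$U = -68$ ($U = 4 - 2 \left(\left(-4\right) 3 + 6\right)^{2} = 4 - 2 \left(-12 + 6\right)^{2} = 4 - 2 \left(-6\right)^{2} = 4 - 2 \cdot 36 = 4 - 72 = -68$)
$V{\left(o \right)} = - \frac{68}{5}$ ($V{\left(o \right)} = \frac{1}{5} \left(-68\right) = - \frac{68}{5}$)
$3 + p{\left(4 \right)} V{\left(3 \right)} = 3 - - \frac{476}{5} = 3 + \frac{476}{5} = \frac{491}{5}$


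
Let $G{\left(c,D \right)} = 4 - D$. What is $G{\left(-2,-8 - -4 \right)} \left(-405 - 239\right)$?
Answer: $-5152$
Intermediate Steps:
$G{\left(-2,-8 - -4 \right)} \left(-405 - 239\right) = \left(4 - \left(-8 - -4\right)\right) \left(-405 - 239\right) = \left(4 - \left(-8 + 4\right)\right) \left(-644\right) = \left(4 - -4\right) \left(-644\right) = \left(4 + 4\right) \left(-644\right) = 8 \left(-644\right) = -5152$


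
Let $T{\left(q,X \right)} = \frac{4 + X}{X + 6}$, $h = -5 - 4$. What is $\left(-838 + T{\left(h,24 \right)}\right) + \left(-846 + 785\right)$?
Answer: $- \frac{13471}{15} \approx -898.07$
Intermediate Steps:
$h = -9$ ($h = -5 - 4 = -9$)
$T{\left(q,X \right)} = \frac{4 + X}{6 + X}$
$\left(-838 + T{\left(h,24 \right)}\right) + \left(-846 + 785\right) = \left(-838 + \frac{4 + 24}{6 + 24}\right) + \left(-846 + 785\right) = \left(-838 + \frac{1}{30} \cdot 28\right) - 61 = \left(-838 + \frac{14}{15}\right) - 61 = - \frac{12556}{15} - 61 = - \frac{13471}{15}$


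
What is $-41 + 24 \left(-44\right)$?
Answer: $-1097$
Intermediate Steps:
$-41 + 24 \left(-44\right) = -41 - 1056 = -1097$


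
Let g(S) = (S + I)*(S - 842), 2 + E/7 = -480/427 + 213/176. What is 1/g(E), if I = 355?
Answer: -115261696/33680164559615 ≈ -3.4222e-6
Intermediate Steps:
E = -143833/10736 (E = -14 + 7*(-480/427 + 213/176) = -14 + 7*(6471/75152) = -14 + 6471/10736 = -143833/10736 ≈ -13.397)
g(S) = (-842 + S)*(355 + S) (g(S) = (S + 355)*(S - 842) = (355 + S)*(-842 + S) = (-842 + S)*(355 + S))
1/g(E) = 1/(-298910 + (-143833/10736)² - 487*(-143833/10736)) = 1/(-298910 + 20687931889/115261696 + 70046671/10736) = 1/(-33680164559615/115261696) = -115261696/33680164559615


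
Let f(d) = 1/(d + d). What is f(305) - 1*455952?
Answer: -278130719/610 ≈ -4.5595e+5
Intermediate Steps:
f(d) = 1/(2*d)
f(305) - 1*455952 = (1/2)/305 - 1*455952 = (1/2)*(1/305) - 455952 = 1/610 - 455952 = -278130719/610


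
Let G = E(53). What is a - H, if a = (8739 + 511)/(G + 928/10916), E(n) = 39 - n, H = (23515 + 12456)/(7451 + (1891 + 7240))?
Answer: -209974767127/314842434 ≈ -666.92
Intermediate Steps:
H = 35971/16582 (H = 35971/(7451 + 9131) = 35971/16582 ≈ 2.1693)
G = -14 (G = 39 - 1*53 = 39 - 53 = -14)
a = -12621625/18987 (a = (8739 + 511)/(-14 + 928/10916) = 9250/(-14 + 928*(1/10916)) = 9250/(-14 + 232/2729) = 9250/(-37974/2729) = 9250*(-2729/37974) = -12621625/18987 ≈ -664.75)
a - H = -12621625/18987 - 1*35971/16582 = -12621625/18987 - 35971/16582 = -209974767127/314842434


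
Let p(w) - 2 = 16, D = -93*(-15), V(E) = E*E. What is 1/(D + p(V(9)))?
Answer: 1/1413 ≈ 0.00070771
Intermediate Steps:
V(E) = E²
D = 1395
p(w) = 18 (p(w) = 2 + 16 = 18)
1/(D + p(V(9))) = 1/(1395 + 18) = 1/1413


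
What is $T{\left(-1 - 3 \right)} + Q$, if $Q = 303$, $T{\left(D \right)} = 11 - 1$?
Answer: $313$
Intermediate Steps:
$T{\left(D \right)} = 10$
$T{\left(-1 - 3 \right)} + Q = 10 + 303 = 313$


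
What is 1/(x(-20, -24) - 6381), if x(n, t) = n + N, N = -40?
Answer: -1/6441 ≈ -0.00015526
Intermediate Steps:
x(n, t) = -40 + n (x(n, t) = n - 40 = -40 + n)
1/(x(-20, -24) - 6381) = 1/((-40 - 20) - 6381) = 1/(-60 - 6381) = 1/(-6441) = -1/6441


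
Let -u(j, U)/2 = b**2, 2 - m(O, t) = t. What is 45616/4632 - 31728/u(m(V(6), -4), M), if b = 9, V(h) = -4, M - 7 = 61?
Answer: 1071902/5211 ≈ 205.70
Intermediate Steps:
M = 68 (M = 7 + 61 = 68)
m(O, t) = 2 - t
u(j, U) = -162 (u(j, U) = -2*9**2 = -2*81 = -162)
45616/4632 - 31728/u(m(V(6), -4), M) = 45616/4632 - 31728/(-162) = 45616*(1/4632) - 31728*(-1/162) = 5702/579 + 5288/27 = 1071902/5211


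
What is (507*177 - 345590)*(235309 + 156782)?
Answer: -100316874441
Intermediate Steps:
(507*177 - 345590)*(235309 + 156782) = (89739 - 345590)*392091 = -255851*392091 = -100316874441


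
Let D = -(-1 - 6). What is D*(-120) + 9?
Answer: -831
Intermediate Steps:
D = 7 (D = -1*(-7) = 7)
D*(-120) + 9 = 7*(-120) + 9 = -840 + 9 = -831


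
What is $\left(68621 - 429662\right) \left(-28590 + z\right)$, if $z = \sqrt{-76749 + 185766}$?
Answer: $10322162190 - 1083123 \sqrt{12113} \approx 1.0203 \cdot 10^{10}$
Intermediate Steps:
$z = 3 \sqrt{12113}$ ($z = \sqrt{109017} = 3 \sqrt{12113} \approx 330.18$)
$\left(68621 - 429662\right) \left(-28590 + z\right) = \left(68621 - 429662\right) \left(-28590 + 3 \sqrt{12113}\right) = - 361041 \left(-28590 + 3 \sqrt{12113}\right) = 10322162190 - 1083123 \sqrt{12113}$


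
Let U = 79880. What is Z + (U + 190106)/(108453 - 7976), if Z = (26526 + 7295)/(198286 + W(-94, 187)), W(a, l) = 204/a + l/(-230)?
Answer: 615433527408016/215366361699047 ≈ 2.8576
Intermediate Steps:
W(a, l) = 204/a - l/230 (W(a, l) = 204/a + l*(-1/230) = 204/a - l/230)
Z = 365605010/2143439411 (Z = (26526 + 7295)/(198286 + (204/(-94) - 1/230*187)) = 33821/(198286 + (204*(-1/94) - 187/230)) = 33821/(198286 + (-102/47 - 187/230)) = 33821/(198286 - 32249/10810) = 33821/(2143439411/10810) = 33821*(10810/2143439411) = 365605010/2143439411 ≈ 0.17057)
Z + (U + 190106)/(108453 - 7976) = 365605010/2143439411 + (79880 + 190106)/(108453 - 7976) = 365605010/2143439411 + 269986/100477 = 615433527408016/215366361699047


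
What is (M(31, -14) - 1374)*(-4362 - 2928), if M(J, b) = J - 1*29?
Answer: 10001880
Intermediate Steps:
M(J, b) = -29 + J (M(J, b) = J - 29 = -29 + J)
(M(31, -14) - 1374)*(-4362 - 2928) = ((-29 + 31) - 1374)*(-4362 - 2928) = (2 - 1374)*(-7290) = -1372*(-7290) = 10001880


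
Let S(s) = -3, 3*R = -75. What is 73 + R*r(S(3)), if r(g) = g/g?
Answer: 48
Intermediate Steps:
R = -25 (R = (⅓)*(-75) = -25)
r(g) = 1
73 + R*r(S(3)) = 73 - 25*1 = 73 - 25 = 48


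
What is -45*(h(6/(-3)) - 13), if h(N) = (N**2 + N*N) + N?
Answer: 315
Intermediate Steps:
h(N) = N + 2*N**2 (h(N) = (N**2 + N**2) + N = 2*N**2 + N = N + 2*N**2)
-45*(h(6/(-3)) - 13) = -45*((6/(-3))*(1 + 2*(6/(-3))) - 13) = -45*((6*(-1/3))*(1 + 2*(6*(-1/3))) - 13) = -45*(-2*(1 + 2*(-2)) - 13) = -45*(-2*(1 - 4) - 13) = -45*(-2*(-3) - 13) = -45*(6 - 13) = -45*(-7) = 315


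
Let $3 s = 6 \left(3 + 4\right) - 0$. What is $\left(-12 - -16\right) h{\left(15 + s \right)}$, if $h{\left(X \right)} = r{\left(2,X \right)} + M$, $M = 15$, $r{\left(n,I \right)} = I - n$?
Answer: $168$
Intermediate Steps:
$s = 14$ ($s = \frac{6 \left(3 + 4\right) - 0}{3} = \frac{6 \cdot 7 + 0}{3} = \frac{42 + 0}{3} = \frac{1}{3} \cdot 42 = 14$)
$h{\left(X \right)} = 13 + X$ ($h{\left(X \right)} = \left(X - 2\right) + 15 = \left(-2 + X\right) + 15 = 13 + X$)
$\left(-12 - -16\right) h{\left(15 + s \right)} = \left(-12 - -16\right) \left(13 + \left(15 + 14\right)\right) = \left(-12 + 16\right) \left(13 + 29\right) = 4 \cdot 42 = 168$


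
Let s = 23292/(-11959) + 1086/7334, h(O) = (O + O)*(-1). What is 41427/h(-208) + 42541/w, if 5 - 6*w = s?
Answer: 1167209070298023/31011374368 ≈ 37638.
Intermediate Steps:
h(O) = -2*O (h(O) = (2*O)*(-1) = -2*O)
s = -78918027/43853653 (s = 23292*(-1/11959) + 1086*(1/7334) = -23292/11959 + 543/3667 = -78918027/43853653 ≈ -1.7996)
w = 149093146/131560959 (w = ⅚ - ⅙*(-78918027/43853653) = ⅚ + 26306009/87707306 = 149093146/131560959 ≈ 1.1333)
41427/h(-208) + 42541/w = 41427/((-2*(-208))) + 42541/(149093146/131560959) = 41427/416 + 42541*(131560959/149093146) = 41427*(1/416) + 5596734756819/149093146 = 41427/416 + 5596734756819/149093146 = 1167209070298023/31011374368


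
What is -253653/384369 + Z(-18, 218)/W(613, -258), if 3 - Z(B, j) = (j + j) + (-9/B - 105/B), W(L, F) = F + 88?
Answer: 62872552/32671365 ≈ 1.9244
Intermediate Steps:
W(L, F) = 88 + F
Z(B, j) = 3 - 2*j + 114/B (Z(B, j) = 3 - ((j + j) + (-9/B - 105/B)) = 3 - (2*j - 114/B) = 3 - (-114/B + 2*j) = 3 + (-2*j + 114/B) = 3 - 2*j + 114/B)
-253653/384369 + Z(-18, 218)/W(613, -258) = -253653/384369 + (3 - 2*218 + 114/(-18))/(88 - 258) = -253653*1/384369 + (3 - 436 + 114*(-1/18))/(-170) = -84551/128123 + (3 - 436 - 19/3)*(-1/170) = -84551/128123 - 1318/3*(-1/170) = -84551/128123 + 659/255 = 62872552/32671365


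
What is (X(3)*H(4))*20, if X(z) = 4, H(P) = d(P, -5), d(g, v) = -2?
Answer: -160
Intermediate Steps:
H(P) = -2
(X(3)*H(4))*20 = (4*(-2))*20 = -8*20 = -160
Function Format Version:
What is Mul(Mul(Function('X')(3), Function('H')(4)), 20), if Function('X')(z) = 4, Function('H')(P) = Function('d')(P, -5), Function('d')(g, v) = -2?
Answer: -160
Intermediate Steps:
Function('H')(P) = -2
Mul(Mul(Function('X')(3), Function('H')(4)), 20) = Mul(Mul(4, -2), 20) = Mul(-8, 20) = -160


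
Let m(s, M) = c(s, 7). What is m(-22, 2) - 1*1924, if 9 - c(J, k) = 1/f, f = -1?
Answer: -1914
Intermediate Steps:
c(J, k) = 10 (c(J, k) = 9 - 1/(-1) = 9 - 1*(-1) = 9 + 1 = 10)
m(s, M) = 10
m(-22, 2) - 1*1924 = 10 - 1*1924 = 10 - 1924 = -1914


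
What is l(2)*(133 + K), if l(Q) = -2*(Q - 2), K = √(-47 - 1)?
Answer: 0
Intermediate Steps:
K = 4*I*√3 (K = √(-48) = 4*I*√3 ≈ 6.9282*I)
l(Q) = 4 - 2*Q (l(Q) = -2*(-2 + Q) = 4 - 2*Q)
l(2)*(133 + K) = (4 - 2*2)*(133 + 4*I*√3) = (4 - 4)*(133 + 4*I*√3) = 0*(133 + 4*I*√3) = 0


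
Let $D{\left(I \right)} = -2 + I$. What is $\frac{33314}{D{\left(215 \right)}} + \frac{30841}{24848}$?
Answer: $\frac{834355405}{5292624} \approx 157.65$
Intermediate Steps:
$\frac{33314}{D{\left(215 \right)}} + \frac{30841}{24848} = \frac{33314}{-2 + 215} + \frac{30841}{24848} = \frac{33314}{213} + 30841 \cdot \frac{1}{24848} = 33314 \cdot \frac{1}{213} + \frac{30841}{24848} = \frac{33314}{213} + \frac{30841}{24848} = \frac{834355405}{5292624}$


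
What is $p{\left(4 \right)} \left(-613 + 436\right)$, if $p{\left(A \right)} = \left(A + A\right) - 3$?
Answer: $-885$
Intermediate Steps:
$p{\left(A \right)} = -3 + 2 A$ ($p{\left(A \right)} = 2 A - 3 = -3 + 2 A$)
$p{\left(4 \right)} \left(-613 + 436\right) = \left(-3 + 2 \cdot 4\right) \left(-613 + 436\right) = \left(-3 + 8\right) \left(-177\right) = 5 \left(-177\right) = -885$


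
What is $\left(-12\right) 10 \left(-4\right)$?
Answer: $480$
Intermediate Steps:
$\left(-12\right) 10 \left(-4\right) = \left(-120\right) \left(-4\right) = 480$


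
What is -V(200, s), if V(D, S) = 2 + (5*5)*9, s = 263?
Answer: -227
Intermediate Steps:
V(D, S) = 227 (V(D, S) = 2 + 25*9 = 2 + 225 = 227)
-V(200, s) = -1*227 = -227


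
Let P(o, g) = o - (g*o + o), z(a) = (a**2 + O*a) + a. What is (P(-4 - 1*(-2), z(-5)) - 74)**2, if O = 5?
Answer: 7056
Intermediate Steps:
z(a) = a**2 + 6*a (z(a) = (a**2 + 5*a) + a = a**2 + 6*a)
P(o, g) = -g*o (P(o, g) = o - (o + g*o) = o + (-o - g*o) = -g*o)
(P(-4 - 1*(-2), z(-5)) - 74)**2 = (-(-5*(6 - 5))*(-4 - 1*(-2)) - 74)**2 = (-(-5*1)*(-4 + 2) - 74)**2 = (-1*(-5)*(-2) - 74)**2 = (-10 - 74)**2 = (-84)**2 = 7056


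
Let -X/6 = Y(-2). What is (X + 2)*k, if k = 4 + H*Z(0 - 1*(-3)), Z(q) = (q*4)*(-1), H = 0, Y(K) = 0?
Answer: 8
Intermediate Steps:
Z(q) = -4*q (Z(q) = (4*q)*(-1) = -4*q)
X = 0 (X = -6*0 = 0)
k = 4 (k = 4 + 0*(-4*(0 - 1*(-3))) = 4 + 0*(-4*(0 + 3)) = 4 + 0*(-4*3) = 4 + 0*(-12) = 4 + 0 = 4)
(X + 2)*k = (0 + 2)*4 = 2*4 = 8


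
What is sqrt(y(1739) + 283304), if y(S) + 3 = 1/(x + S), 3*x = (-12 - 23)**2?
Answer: sqrt(11756811339890)/6442 ≈ 532.26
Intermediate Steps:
x = 1225/3 (x = (-12 - 23)**2/3 = (1/3)*(-35)**2 = (1/3)*1225 = 1225/3 ≈ 408.33)
y(S) = -3 + 1/(1225/3 + S)
sqrt(y(1739) + 283304) = sqrt(9*(-408 - 1*1739)/(1225 + 3*1739) + 283304) = sqrt(9*(-408 - 1739)/(1225 + 5217) + 283304) = sqrt(9*(-2147)/6442 + 283304) = sqrt(9*(1/6442)*(-2147) + 283304) = sqrt(-19323/6442 + 283304) = sqrt(1825025045/6442) = sqrt(11756811339890)/6442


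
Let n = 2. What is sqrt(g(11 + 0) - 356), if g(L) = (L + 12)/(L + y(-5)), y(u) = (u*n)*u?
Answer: I*sqrt(1323273)/61 ≈ 18.858*I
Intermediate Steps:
y(u) = 2*u**2 (y(u) = (u*2)*u = (2*u)*u = 2*u**2)
g(L) = (12 + L)/(50 + L) (g(L) = (L + 12)/(L + 2*(-5)**2) = (12 + L)/(L + 2*25) = (12 + L)/(L + 50) = (12 + L)/(50 + L))
sqrt(g(11 + 0) - 356) = sqrt((12 + (11 + 0))/(50 + (11 + 0)) - 356) = sqrt((12 + 11)/(50 + 11) - 356) = sqrt(23/61 - 356) = sqrt(-21693/61) = I*sqrt(1323273)/61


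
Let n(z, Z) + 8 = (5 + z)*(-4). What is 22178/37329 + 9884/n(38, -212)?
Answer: -30413983/559935 ≈ -54.317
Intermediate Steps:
n(z, Z) = -28 - 4*z (n(z, Z) = -8 + (5 + z)*(-4) = -8 + (-20 - 4*z) = -28 - 4*z)
22178/37329 + 9884/n(38, -212) = 22178/37329 + 9884/(-28 - 4*38) = 22178*(1/37329) + 9884/(-28 - 152) = 22178/37329 + 9884/(-180) = 22178/37329 + 9884*(-1/180) = 22178/37329 - 2471/45 = -30413983/559935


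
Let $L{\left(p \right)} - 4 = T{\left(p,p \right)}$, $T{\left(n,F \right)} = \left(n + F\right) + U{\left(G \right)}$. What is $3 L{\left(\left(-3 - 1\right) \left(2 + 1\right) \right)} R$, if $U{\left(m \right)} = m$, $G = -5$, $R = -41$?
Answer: $3075$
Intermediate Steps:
$T{\left(n,F \right)} = -5 + F + n$ ($T{\left(n,F \right)} = \left(n + F\right) - 5 = \left(F + n\right) - 5 = -5 + F + n$)
$L{\left(p \right)} = -1 + 2 p$ ($L{\left(p \right)} = 4 + \left(-5 + p + p\right) = 4 + \left(-5 + 2 p\right) = -1 + 2 p$)
$3 L{\left(\left(-3 - 1\right) \left(2 + 1\right) \right)} R = 3 \left(-1 + 2 \left(-3 - 1\right) \left(2 + 1\right)\right) \left(-41\right) = 3 \left(-1 + 2 \left(\left(-4\right) 3\right)\right) \left(-41\right) = 3 \left(-1 + 2 \left(-12\right)\right) \left(-41\right) = 3 \left(-1 - 24\right) \left(-41\right) = 3 \left(-25\right) \left(-41\right) = \left(-75\right) \left(-41\right) = 3075$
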